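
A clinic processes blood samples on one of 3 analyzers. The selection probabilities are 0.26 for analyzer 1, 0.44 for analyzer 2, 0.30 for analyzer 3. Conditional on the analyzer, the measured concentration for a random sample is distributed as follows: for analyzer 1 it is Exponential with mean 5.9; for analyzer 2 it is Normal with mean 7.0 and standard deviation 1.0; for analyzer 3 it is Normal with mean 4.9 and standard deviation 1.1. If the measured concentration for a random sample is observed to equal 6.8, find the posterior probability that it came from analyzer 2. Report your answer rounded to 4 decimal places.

0.8176

Likelihoods f(6.8 | ·): 1: 0.053531; 2: 0.391043; 3: 0.0815952.
Posterior ∝ prior × likelihood. Numerator for 2: 0.44·0.391043 = 0.172059.
Normalizing constant: 0.26·0.053531 + 0.44·0.391043 + 0.3·0.0815952 = 0.210455.
P(2 | observation) = 0.172059 / 0.210455 = 0.817555.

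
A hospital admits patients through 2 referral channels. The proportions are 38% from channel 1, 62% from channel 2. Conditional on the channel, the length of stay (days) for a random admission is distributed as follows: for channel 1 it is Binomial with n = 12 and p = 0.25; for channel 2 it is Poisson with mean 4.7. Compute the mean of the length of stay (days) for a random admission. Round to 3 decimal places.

4.054

Component means — 1: 3; 2: 4.7.
E[X] = 0.38·3 + 0.62·4.7 = 4.054.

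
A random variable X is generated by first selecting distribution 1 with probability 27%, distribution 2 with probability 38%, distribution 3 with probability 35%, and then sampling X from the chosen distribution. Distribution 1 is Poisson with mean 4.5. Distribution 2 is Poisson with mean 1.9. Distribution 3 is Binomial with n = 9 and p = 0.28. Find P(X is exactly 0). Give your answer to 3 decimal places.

0.078

Conditional on each component, P(X = 0): 1: 0.011109; 2: 0.149569; 3: 0.0519987.
By total probability, P(X = 0) = 0.27·0.011109 + 0.38·0.149569 + 0.35·0.0519987 = 0.078035.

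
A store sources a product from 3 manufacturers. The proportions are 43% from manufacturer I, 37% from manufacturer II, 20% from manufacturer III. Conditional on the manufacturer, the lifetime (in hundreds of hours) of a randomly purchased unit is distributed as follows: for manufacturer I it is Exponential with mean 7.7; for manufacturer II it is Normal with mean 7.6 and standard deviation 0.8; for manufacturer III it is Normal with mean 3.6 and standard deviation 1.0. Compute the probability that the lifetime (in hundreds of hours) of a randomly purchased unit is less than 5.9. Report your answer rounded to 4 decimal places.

0.4342

Conditional on each manufacturer, P(X < 5.9): I: 0.53524; II: 0.0167933; III: 0.989276.
By total probability, P(X < 5.9) = 0.43·0.53524 + 0.37·0.0167933 + 0.2·0.989276 = 0.434222.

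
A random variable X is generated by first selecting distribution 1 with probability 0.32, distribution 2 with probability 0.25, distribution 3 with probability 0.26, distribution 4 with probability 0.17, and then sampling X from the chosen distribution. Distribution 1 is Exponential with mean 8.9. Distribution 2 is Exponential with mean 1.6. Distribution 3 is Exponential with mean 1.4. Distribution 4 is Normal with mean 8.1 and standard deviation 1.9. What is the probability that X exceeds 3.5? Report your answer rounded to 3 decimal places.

Conditional on each component, P(X > 3.5): 1: 0.674854; 2: 0.112197; 3: 0.082085; 4: 0.992262.
By total probability, P(X > 3.5) = 0.32·0.674854 + 0.25·0.112197 + 0.26·0.082085 + 0.17·0.992262 = 0.434029.

0.434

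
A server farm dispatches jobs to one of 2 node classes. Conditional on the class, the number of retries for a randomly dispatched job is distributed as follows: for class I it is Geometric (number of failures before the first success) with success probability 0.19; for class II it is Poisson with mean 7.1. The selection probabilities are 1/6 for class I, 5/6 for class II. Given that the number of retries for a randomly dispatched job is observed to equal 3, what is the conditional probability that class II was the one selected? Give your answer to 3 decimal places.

Likelihoods P(X=3 | ·): I: 0.100974; II: 0.049219.
Posterior ∝ prior × likelihood. Numerator for II: 0.833333·0.049219 = 0.0410159.
Normalizing constant: 0.166667·0.100974 + 0.833333·0.049219 = 0.0578448.
P(II | observation) = 0.0410159 / 0.0578448 = 0.709067.

0.709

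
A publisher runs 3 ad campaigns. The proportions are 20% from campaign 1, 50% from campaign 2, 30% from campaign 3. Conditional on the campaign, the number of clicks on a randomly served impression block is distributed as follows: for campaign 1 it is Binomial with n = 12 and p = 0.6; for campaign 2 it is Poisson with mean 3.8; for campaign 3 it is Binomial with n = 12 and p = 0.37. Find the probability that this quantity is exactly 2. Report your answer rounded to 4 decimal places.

Conditional on each campaign, P(X = 2): 1: 0.00249142; 2: 0.161517; 3: 0.0889924.
By total probability, P(X = 2) = 0.2·0.00249142 + 0.5·0.161517 + 0.3·0.0889924 = 0.107954.

0.1080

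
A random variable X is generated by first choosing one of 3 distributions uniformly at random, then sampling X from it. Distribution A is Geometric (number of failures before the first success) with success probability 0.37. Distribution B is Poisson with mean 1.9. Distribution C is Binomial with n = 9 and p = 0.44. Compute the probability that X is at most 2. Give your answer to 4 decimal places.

0.5393

Conditional on each component, P(X ≤ 2): A: 0.749953; B: 0.70372; C: 0.164088.
By total probability, P(X ≤ 2) = 0.333333·0.749953 + 0.333333·0.70372 + 0.333333·0.164088 = 0.539254.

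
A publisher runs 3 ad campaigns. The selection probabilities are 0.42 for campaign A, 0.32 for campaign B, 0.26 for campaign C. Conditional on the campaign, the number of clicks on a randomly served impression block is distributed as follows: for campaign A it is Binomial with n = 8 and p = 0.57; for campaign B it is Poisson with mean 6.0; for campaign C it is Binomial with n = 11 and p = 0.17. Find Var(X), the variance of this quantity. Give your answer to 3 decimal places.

5.635

Per component, A: μ=4.56, E[X²]=22.7544; B: μ=6, E[X²]=42; C: μ=1.87, E[X²]=5.049.
E[X] = 0.42·4.56 + 0.32·6 + 0.26·1.87 = 4.3214.
E[X²] = 0.42·22.7544 + 0.32·42 + 0.26·5.049 = 24.3096.
Var(X) = E[X²] − (E[X])² = 24.3096 − 18.6745 = 5.63509.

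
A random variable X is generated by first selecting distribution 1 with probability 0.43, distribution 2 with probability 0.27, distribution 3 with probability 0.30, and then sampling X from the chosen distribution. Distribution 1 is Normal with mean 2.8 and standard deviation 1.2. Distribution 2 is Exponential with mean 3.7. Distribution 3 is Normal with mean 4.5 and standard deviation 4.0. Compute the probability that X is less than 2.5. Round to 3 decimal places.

0.398

Conditional on each component, P(X < 2.5): 1: 0.401294; 2: 0.491187; 3: 0.308538.
By total probability, P(X < 2.5) = 0.43·0.401294 + 0.27·0.491187 + 0.3·0.308538 = 0.397738.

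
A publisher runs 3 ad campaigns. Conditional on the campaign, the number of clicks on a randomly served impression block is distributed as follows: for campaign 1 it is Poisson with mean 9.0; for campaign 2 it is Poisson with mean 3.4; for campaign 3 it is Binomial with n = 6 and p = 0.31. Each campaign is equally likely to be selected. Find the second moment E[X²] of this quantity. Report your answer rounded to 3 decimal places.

For each component E[X²] = Var + (mean)², giving 1: 90; 2: 14.96; 3: 4.743.
Overall E[X²] = 0.333333·90 + 0.333333·14.96 + 0.333333·4.743 = 36.5677.

36.568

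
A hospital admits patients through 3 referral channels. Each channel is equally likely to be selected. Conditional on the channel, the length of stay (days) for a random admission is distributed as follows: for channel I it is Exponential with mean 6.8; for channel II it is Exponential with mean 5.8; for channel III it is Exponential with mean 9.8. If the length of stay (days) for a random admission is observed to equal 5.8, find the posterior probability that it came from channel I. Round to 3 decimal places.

0.343

Likelihoods f(5.8 | ·): I: 0.0626705; II: 0.0634275; III: 0.0564602.
Posterior ∝ prior × likelihood. Numerator for I: 0.333333·0.0626705 = 0.0208902.
Normalizing constant: 0.333333·0.0626705 + 0.333333·0.0634275 + 0.333333·0.0564602 = 0.0608527.
P(I | observation) = 0.0208902 / 0.0608527 = 0.343291.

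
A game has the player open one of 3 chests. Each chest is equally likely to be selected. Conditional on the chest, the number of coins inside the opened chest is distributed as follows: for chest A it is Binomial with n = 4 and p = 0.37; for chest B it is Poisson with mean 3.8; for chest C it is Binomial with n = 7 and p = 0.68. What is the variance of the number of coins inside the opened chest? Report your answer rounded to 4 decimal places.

Per component, A: μ=1.48, E[X²]=3.1228; B: μ=3.8, E[X²]=18.24; C: μ=4.76, E[X²]=24.1808.
E[X] = 0.333333·1.48 + 0.333333·3.8 + 0.333333·4.76 = 3.34667.
E[X²] = 0.333333·3.1228 + 0.333333·18.24 + 0.333333·24.1808 = 15.1812.
Var(X) = E[X²] − (E[X])² = 15.1812 − 11.2002 = 3.98102.

3.9810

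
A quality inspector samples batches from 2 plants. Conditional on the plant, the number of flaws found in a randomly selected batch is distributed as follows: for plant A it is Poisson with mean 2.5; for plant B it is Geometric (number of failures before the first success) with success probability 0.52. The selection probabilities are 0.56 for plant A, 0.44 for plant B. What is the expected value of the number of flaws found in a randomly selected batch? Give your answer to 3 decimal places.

Component means — A: 2.5; B: 0.923077.
E[X] = 0.56·2.5 + 0.44·0.923077 = 1.80615.

1.806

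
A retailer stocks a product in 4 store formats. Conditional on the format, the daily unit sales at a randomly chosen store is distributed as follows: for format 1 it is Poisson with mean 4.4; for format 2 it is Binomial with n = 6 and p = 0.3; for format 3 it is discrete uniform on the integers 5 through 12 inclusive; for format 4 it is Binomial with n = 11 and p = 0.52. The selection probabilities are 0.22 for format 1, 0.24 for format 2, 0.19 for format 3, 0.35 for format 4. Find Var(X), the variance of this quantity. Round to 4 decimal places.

8.2743

Per component, 1: μ=4.4, E[X²]=23.76; 2: μ=1.8, E[X²]=4.5; 3: μ=8.5, E[X²]=77.5; 4: μ=5.72, E[X²]=35.464.
E[X] = 0.22·4.4 + 0.24·1.8 + 0.19·8.5 + 0.35·5.72 = 5.017.
E[X²] = 0.22·23.76 + 0.24·4.5 + 0.19·77.5 + 0.35·35.464 = 33.4446.
Var(X) = E[X²] − (E[X])² = 33.4446 − 25.1703 = 8.27431.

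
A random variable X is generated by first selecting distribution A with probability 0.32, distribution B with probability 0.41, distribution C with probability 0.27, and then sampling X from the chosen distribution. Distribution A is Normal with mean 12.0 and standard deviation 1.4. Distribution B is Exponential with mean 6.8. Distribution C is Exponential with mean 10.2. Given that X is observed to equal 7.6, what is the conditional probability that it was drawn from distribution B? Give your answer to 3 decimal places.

Likelihoods f(7.6 | ·): A: 0.00204126; B: 0.0480954; C: 0.046538.
Posterior ∝ prior × likelihood. Numerator for B: 0.41·0.0480954 = 0.0197191.
Normalizing constant: 0.32·0.00204126 + 0.41·0.0480954 + 0.27·0.046538 = 0.0329376.
P(B | observation) = 0.0197191 / 0.0329376 = 0.598681.

0.599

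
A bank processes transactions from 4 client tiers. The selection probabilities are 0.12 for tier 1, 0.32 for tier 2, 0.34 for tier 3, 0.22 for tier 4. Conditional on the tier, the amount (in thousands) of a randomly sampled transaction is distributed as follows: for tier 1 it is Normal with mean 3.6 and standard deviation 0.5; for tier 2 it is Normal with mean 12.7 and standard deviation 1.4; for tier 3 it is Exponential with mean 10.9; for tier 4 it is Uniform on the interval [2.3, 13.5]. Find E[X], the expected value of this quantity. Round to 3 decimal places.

Component means — 1: 3.6; 2: 12.7; 3: 10.9; 4: 7.9.
E[X] = 0.12·3.6 + 0.32·12.7 + 0.34·10.9 + 0.22·7.9 = 9.94.

9.940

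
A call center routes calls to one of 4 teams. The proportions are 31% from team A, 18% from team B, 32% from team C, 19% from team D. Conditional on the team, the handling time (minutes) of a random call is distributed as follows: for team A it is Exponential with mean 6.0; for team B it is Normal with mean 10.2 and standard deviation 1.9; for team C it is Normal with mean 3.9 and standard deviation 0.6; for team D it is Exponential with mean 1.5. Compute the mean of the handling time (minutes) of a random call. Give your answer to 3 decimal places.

Component means — A: 6; B: 10.2; C: 3.9; D: 1.5.
E[X] = 0.31·6 + 0.18·10.2 + 0.32·3.9 + 0.19·1.5 = 5.229.

5.229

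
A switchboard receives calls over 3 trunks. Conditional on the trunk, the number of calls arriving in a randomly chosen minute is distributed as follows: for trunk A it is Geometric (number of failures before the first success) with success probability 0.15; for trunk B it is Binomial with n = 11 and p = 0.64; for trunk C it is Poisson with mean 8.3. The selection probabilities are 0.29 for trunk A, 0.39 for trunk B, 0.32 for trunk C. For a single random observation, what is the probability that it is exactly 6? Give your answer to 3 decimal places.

Conditional on each trunk, P(X = 6): A: 0.0565724; B: 0.19197; C: 0.112847.
By total probability, P(X = 6) = 0.29·0.0565724 + 0.39·0.19197 + 0.32·0.112847 = 0.127386.

0.127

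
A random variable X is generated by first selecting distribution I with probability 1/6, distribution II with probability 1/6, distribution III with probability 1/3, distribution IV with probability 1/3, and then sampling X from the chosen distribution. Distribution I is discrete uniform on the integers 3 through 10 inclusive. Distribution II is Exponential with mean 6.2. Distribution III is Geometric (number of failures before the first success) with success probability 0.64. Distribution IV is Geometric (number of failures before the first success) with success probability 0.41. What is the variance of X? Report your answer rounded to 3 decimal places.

Per component, I: μ=6.5, E[X²]=47.5; II: μ=6.2, E[X²]=76.88; III: μ=0.5625, E[X²]=1.19531; IV: μ=1.43902, E[X²]=5.58061.
E[X] = 0.166667·6.5 + 0.166667·6.2 + 0.333333·0.5625 + 0.333333·1.43902 = 2.78384.
E[X²] = 0.166667·47.5 + 0.166667·76.88 + 0.333333·1.19531 + 0.333333·5.58061 = 22.9886.
Var(X) = E[X²] − (E[X])² = 22.9886 − 7.74977 = 15.2389.

15.239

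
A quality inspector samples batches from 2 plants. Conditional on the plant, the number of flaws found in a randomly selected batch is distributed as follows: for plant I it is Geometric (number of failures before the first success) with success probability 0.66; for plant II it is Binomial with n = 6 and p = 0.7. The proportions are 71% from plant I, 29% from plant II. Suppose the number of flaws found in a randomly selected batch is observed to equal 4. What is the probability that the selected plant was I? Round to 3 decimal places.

0.062

Likelihoods P(X=4 | ·): I: 0.00881982; II: 0.324135.
Posterior ∝ prior × likelihood. Numerator for I: 0.71·0.00881982 = 0.00626207.
Normalizing constant: 0.71·0.00881982 + 0.29·0.324135 = 0.100261.
P(I | observation) = 0.00626207 / 0.100261 = 0.0624576.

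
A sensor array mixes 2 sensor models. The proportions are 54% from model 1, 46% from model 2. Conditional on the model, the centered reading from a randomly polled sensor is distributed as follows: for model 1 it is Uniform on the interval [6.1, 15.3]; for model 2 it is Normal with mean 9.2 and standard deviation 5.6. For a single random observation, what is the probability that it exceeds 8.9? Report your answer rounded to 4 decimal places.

0.6155

Conditional on each model, P(X > 8.9): 1: 0.695652; 2: 0.521362.
By total probability, P(X > 8.9) = 0.54·0.695652 + 0.46·0.521362 = 0.615479.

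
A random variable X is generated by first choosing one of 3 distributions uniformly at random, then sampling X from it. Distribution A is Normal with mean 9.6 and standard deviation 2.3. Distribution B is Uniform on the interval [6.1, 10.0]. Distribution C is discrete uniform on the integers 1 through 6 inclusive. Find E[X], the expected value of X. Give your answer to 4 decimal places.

7.0500

Component means — A: 9.6; B: 8.05; C: 3.5.
E[X] = 0.333333·9.6 + 0.333333·8.05 + 0.333333·3.5 = 7.05.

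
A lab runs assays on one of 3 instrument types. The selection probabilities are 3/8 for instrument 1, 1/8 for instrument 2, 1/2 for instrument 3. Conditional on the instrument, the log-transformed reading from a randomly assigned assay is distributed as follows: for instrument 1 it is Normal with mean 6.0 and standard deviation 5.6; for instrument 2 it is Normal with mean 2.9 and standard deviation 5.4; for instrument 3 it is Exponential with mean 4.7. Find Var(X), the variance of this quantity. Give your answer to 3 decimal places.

Per component, 1: μ=6, E[X²]=67.36; 2: μ=2.9, E[X²]=37.57; 3: μ=4.7, E[X²]=44.18.
E[X] = 0.375·6 + 0.125·2.9 + 0.5·4.7 = 4.9625.
E[X²] = 0.375·67.36 + 0.125·37.57 + 0.5·44.18 = 52.0463.
Var(X) = E[X²] − (E[X])² = 52.0463 − 24.6264 = 27.4198.

27.420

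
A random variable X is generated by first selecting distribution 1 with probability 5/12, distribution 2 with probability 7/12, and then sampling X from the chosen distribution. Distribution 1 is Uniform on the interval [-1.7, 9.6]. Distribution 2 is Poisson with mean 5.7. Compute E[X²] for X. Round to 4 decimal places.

For each component E[X²] = Var + (mean)², giving 1: 26.2433; 2: 38.19.
Overall E[X²] = 0.416667·26.2433 + 0.583333·38.19 = 33.2122.

33.2122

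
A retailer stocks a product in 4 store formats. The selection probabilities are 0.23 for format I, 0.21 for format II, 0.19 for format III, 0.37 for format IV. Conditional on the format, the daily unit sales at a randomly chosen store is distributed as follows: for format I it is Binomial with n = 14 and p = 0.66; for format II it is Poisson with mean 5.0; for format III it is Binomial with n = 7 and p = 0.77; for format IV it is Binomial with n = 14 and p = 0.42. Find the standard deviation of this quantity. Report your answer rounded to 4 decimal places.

Per component, I: μ=9.24, E[X²]=88.5192; II: μ=5, E[X²]=30; III: μ=5.39, E[X²]=30.2918; IV: μ=5.88, E[X²]=37.9848.
E[X] = 0.23·9.24 + 0.21·5 + 0.19·5.39 + 0.37·5.88 = 6.3749.
E[X²] = 0.23·88.5192 + 0.21·30 + 0.19·30.2918 + 0.37·37.9848 = 46.4692.
Var(X) = E[X²] − (E[X])² = 46.4692 − 40.6394 = 5.82988.
SD(X) = √5.82988 = 2.41452.

2.4145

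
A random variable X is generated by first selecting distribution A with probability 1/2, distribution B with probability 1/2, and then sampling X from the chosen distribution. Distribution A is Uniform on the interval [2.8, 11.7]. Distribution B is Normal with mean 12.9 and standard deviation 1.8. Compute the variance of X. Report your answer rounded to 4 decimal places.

Per component, A: μ=7.25, E[X²]=59.1633; B: μ=12.9, E[X²]=169.65.
E[X] = 0.5·7.25 + 0.5·12.9 = 10.075.
E[X²] = 0.5·59.1633 + 0.5·169.65 = 114.407.
Var(X) = E[X²] − (E[X])² = 114.407 − 101.506 = 12.901.

12.9010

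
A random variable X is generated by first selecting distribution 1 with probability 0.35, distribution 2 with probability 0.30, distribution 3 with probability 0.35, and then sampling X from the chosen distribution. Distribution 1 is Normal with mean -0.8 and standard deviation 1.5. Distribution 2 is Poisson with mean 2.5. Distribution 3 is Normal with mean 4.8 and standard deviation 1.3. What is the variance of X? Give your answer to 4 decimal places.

7.6695

Per component, 1: μ=-0.8, E[X²]=2.89; 2: μ=2.5, E[X²]=8.75; 3: μ=4.8, E[X²]=24.73.
E[X] = 0.35·-0.8 + 0.3·2.5 + 0.35·4.8 = 2.15.
E[X²] = 0.35·2.89 + 0.3·8.75 + 0.35·24.73 = 12.292.
Var(X) = E[X²] − (E[X])² = 12.292 − 4.6225 = 7.6695.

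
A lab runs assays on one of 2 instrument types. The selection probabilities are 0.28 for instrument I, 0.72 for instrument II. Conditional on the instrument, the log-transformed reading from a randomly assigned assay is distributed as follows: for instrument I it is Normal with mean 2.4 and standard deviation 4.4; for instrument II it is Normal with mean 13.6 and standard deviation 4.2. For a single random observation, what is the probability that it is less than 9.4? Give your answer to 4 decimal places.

Conditional on each instrument, P(X < 9.4): I: 0.944185; II: 0.158655.
By total probability, P(X < 9.4) = 0.28·0.944185 + 0.72·0.158655 = 0.378604.

0.3786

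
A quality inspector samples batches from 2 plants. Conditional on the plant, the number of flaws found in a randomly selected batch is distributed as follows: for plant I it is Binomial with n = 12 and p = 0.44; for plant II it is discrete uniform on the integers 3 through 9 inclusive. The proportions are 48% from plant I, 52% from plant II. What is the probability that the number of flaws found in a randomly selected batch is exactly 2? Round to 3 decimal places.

0.019

Conditional on each plant, P(X = 2): I: 0.0387552; II: 0.
By total probability, P(X = 2) = 0.48·0.0387552 + 0.52·0 = 0.0186025.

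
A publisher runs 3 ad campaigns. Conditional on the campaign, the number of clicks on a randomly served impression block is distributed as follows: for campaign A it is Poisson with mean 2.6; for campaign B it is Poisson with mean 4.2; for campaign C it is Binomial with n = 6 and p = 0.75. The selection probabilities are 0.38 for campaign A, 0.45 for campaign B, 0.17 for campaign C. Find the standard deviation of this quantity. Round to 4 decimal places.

1.9357

Per component, A: μ=2.6, E[X²]=9.36; B: μ=4.2, E[X²]=21.84; C: μ=4.5, E[X²]=21.375.
E[X] = 0.38·2.6 + 0.45·4.2 + 0.17·4.5 = 3.643.
E[X²] = 0.38·9.36 + 0.45·21.84 + 0.17·21.375 = 17.0186.
Var(X) = E[X²] − (E[X])² = 17.0186 − 13.2714 = 3.7471.
SD(X) = √3.7471 = 1.93574.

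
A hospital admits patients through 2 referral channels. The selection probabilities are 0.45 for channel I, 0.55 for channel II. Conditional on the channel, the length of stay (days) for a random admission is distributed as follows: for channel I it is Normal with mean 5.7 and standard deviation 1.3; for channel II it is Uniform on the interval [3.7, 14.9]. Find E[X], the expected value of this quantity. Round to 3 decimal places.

7.680

Component means — I: 5.7; II: 9.3.
E[X] = 0.45·5.7 + 0.55·9.3 = 7.68.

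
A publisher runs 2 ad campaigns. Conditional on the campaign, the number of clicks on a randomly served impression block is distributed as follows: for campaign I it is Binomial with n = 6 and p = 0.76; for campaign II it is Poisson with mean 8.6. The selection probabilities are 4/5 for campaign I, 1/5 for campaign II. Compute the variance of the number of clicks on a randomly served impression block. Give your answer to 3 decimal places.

Per component, I: μ=4.56, E[X²]=21.888; II: μ=8.6, E[X²]=82.56.
E[X] = 0.8·4.56 + 0.2·8.6 = 5.368.
E[X²] = 0.8·21.888 + 0.2·82.56 = 34.0224.
Var(X) = E[X²] − (E[X])² = 34.0224 − 28.8154 = 5.20698.

5.207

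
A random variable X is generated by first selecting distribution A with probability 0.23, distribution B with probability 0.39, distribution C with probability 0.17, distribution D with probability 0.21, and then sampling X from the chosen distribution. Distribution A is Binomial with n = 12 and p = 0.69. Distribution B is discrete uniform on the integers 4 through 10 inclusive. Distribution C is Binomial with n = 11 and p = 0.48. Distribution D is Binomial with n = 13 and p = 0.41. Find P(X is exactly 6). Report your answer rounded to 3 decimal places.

0.155

Conditional on each component, P(X = 6): A: 0.0884987; B: 0.142857; C: 0.214836; D: 0.202854.
By total probability, P(X = 6) = 0.23·0.0884987 + 0.39·0.142857 + 0.17·0.214836 + 0.21·0.202854 = 0.15519.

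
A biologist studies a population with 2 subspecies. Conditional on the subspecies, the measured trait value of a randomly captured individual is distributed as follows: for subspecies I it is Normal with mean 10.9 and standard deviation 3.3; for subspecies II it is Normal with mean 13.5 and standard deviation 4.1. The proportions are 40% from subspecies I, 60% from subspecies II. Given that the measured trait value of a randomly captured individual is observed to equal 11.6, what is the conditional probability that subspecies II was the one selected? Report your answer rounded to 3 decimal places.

0.526

Likelihoods f(11.6 | ·): I: 0.118202; II: 0.0873963.
Posterior ∝ prior × likelihood. Numerator for II: 0.6·0.0873963 = 0.0524378.
Normalizing constant: 0.4·0.118202 + 0.6·0.0873963 = 0.0997187.
P(II | observation) = 0.0524378 / 0.0997187 = 0.525857.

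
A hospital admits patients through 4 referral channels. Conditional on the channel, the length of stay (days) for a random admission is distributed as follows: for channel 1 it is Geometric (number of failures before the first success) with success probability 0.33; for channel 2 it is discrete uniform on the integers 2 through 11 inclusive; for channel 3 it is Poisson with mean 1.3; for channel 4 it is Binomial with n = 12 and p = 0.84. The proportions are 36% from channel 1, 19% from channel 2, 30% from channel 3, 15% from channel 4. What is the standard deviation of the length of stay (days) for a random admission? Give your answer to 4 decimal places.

3.8358

Per component, 1: μ=2.0303, E[X²]=10.2746; 2: μ=6.5, E[X²]=50.5; 3: μ=1.3, E[X²]=2.99; 4: μ=10.08, E[X²]=103.219.
E[X] = 0.36·2.0303 + 0.19·6.5 + 0.3·1.3 + 0.15·10.08 = 3.86791.
E[X²] = 0.36·10.2746 + 0.19·50.5 + 0.3·2.99 + 0.15·103.219 = 29.6737.
Var(X) = E[X²] − (E[X])² = 29.6737 − 14.9607 = 14.713.
SD(X) = √14.713 = 3.83575.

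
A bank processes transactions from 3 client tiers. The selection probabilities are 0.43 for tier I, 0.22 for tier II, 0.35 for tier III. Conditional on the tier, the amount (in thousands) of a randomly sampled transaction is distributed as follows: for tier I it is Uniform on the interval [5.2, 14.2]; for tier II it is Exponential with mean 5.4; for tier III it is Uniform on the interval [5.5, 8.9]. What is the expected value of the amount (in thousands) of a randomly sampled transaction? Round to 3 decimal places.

Component means — I: 9.7; II: 5.4; III: 7.2.
E[X] = 0.43·9.7 + 0.22·5.4 + 0.35·7.2 = 7.879.

7.879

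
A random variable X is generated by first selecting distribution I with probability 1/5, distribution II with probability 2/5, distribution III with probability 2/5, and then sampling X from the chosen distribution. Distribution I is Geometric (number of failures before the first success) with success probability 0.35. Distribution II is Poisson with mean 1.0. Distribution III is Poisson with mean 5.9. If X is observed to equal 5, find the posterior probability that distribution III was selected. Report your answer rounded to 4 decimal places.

0.8747

Likelihoods P(X=5 | ·): I: 0.0406102; II: 0.00306566; III: 0.163208.
Posterior ∝ prior × likelihood. Numerator for III: 0.4·0.163208 = 0.0652832.
Normalizing constant: 0.2·0.0406102 + 0.4·0.00306566 + 0.4·0.163208 = 0.0746315.
P(III | observation) = 0.0652832 / 0.0746315 = 0.874741.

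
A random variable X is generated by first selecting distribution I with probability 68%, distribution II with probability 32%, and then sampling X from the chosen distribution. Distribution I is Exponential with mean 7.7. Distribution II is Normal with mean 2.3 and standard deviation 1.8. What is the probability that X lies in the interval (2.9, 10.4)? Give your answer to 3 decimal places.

Conditional on each component, P(2.9 < X < 10.4): I: 0.427102; II: 0.369438.
By total probability, P(2.9 < X < 10.4) = 0.68·0.427102 + 0.32·0.369438 = 0.40865.

0.409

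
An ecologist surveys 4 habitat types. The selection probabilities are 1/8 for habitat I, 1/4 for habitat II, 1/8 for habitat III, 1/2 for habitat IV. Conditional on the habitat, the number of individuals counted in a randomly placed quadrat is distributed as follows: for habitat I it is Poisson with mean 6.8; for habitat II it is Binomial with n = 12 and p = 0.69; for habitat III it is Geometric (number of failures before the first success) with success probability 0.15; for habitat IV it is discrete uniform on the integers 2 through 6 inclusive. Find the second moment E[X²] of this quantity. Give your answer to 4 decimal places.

For each component E[X²] = Var + (mean)², giving I: 53.04; II: 71.1252; III: 69.8889; IV: 18.
Overall E[X²] = 0.125·53.04 + 0.25·71.1252 + 0.125·69.8889 + 0.5·18 = 42.1474.

42.1474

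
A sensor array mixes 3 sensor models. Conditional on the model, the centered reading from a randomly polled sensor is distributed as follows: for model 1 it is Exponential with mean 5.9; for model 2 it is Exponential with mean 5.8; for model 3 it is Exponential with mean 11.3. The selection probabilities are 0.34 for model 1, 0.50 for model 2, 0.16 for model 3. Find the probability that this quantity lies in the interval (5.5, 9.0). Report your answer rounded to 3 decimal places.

0.174

Conditional on each model, P(5.5 < X < 9.0): 1: 0.176156; 2: 0.175526; 3: 0.163713.
By total probability, P(5.5 < X < 9.0) = 0.34·0.176156 + 0.5·0.175526 + 0.16·0.163713 = 0.17385.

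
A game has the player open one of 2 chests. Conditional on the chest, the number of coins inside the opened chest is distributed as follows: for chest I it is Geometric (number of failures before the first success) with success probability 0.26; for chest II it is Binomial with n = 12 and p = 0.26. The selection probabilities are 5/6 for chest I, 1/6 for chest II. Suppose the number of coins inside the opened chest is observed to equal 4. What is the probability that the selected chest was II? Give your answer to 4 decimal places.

0.3429

Likelihoods P(X=4 | ·): I: 0.0779651; II: 0.203401.
Posterior ∝ prior × likelihood. Numerator for II: 0.166667·0.203401 = 0.0339001.
Normalizing constant: 0.833333·0.0779651 + 0.166667·0.203401 = 0.098871.
P(II | observation) = 0.0339001 / 0.098871 = 0.342872.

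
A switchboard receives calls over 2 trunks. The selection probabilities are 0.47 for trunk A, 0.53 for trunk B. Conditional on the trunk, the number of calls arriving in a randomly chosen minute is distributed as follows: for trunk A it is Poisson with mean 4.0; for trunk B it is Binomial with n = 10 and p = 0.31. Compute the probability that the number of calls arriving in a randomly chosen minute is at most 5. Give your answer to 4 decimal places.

0.8698

Conditional on each trunk, P(X ≤ 5): A: 0.78513; B: 0.94489.
By total probability, P(X ≤ 5) = 0.47·0.78513 + 0.53·0.94489 = 0.869803.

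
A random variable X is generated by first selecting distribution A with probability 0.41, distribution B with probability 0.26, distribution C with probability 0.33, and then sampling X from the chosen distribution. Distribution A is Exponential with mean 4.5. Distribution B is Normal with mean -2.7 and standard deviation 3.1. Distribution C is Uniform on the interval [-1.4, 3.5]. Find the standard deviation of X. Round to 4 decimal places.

4.4502

Per component, A: μ=4.5, E[X²]=40.5; B: μ=-2.7, E[X²]=16.9; C: μ=1.05, E[X²]=3.10333.
E[X] = 0.41·4.5 + 0.26·-2.7 + 0.33·1.05 = 1.4895.
E[X²] = 0.41·40.5 + 0.26·16.9 + 0.33·3.10333 = 22.0231.
Var(X) = E[X²] − (E[X])² = 22.0231 − 2.21861 = 19.8045.
SD(X) = √19.8045 = 4.45022.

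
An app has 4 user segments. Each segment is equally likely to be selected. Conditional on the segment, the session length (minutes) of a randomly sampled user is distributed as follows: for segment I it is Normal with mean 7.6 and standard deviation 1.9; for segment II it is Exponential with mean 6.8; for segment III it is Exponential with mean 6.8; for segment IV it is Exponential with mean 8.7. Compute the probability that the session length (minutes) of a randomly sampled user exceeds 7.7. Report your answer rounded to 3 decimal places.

0.384

Conditional on each segment, P(X > 7.7): I: 0.479013; II: 0.322274; III: 0.322274; IV: 0.41269.
By total probability, P(X > 7.7) = 0.25·0.479013 + 0.25·0.322274 + 0.25·0.322274 + 0.25·0.41269 = 0.384063.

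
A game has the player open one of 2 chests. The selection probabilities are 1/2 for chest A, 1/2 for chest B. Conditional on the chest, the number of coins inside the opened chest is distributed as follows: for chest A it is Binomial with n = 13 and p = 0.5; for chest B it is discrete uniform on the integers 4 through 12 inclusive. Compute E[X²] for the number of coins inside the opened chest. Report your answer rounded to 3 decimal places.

For each component E[X²] = Var + (mean)², giving A: 45.5; B: 70.6667.
Overall E[X²] = 0.5·45.5 + 0.5·70.6667 = 58.0833.

58.083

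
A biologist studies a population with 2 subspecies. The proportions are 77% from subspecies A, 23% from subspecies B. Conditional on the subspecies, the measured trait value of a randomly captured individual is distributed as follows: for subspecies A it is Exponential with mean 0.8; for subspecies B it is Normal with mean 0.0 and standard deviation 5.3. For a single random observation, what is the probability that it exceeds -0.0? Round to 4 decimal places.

Conditional on each subspecies, P(X > -0.0): A: 1; B: 0.5.
By total probability, P(X > -0.0) = 0.77·1 + 0.23·0.5 = 0.885.

0.8850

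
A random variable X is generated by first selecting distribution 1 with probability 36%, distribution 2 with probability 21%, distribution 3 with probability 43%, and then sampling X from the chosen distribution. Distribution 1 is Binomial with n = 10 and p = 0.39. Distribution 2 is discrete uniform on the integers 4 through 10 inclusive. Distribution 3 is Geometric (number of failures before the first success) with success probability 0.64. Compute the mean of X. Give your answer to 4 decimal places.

3.1159

Component means — 1: 3.9; 2: 7; 3: 0.5625.
E[X] = 0.36·3.9 + 0.21·7 + 0.43·0.5625 = 3.11587.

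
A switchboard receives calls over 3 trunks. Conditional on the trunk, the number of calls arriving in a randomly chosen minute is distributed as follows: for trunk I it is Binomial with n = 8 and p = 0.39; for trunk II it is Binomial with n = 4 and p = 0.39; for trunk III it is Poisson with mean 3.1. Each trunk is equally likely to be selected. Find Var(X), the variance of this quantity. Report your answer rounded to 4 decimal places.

Per component, I: μ=3.12, E[X²]=11.6376; II: μ=1.56, E[X²]=3.3852; III: μ=3.1, E[X²]=12.71.
E[X] = 0.333333·3.12 + 0.333333·1.56 + 0.333333·3.1 = 2.59333.
E[X²] = 0.333333·11.6376 + 0.333333·3.3852 + 0.333333·12.71 = 9.24427.
Var(X) = E[X²] − (E[X])² = 9.24427 − 6.72538 = 2.51889.

2.5189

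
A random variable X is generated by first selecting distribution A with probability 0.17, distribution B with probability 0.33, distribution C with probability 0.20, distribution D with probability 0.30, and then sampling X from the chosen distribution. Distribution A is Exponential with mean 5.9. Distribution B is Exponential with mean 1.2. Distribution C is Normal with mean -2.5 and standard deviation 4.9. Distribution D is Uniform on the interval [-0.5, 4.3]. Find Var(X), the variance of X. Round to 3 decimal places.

Per component, A: μ=5.9, E[X²]=69.62; B: μ=1.2, E[X²]=2.88; C: μ=-2.5, E[X²]=30.26; D: μ=1.9, E[X²]=5.53.
E[X] = 0.17·5.9 + 0.33·1.2 + 0.2·-2.5 + 0.3·1.9 = 1.469.
E[X²] = 0.17·69.62 + 0.33·2.88 + 0.2·30.26 + 0.3·5.53 = 20.4968.
Var(X) = E[X²] − (E[X])² = 20.4968 − 2.15796 = 18.3388.

18.339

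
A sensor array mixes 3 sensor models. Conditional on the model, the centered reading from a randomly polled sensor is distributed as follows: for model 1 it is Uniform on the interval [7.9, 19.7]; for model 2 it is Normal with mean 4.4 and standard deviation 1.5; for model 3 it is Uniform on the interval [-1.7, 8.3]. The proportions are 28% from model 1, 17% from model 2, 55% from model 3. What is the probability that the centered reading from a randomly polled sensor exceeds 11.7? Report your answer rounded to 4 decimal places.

0.1898

Conditional on each model, P(X > 11.7): 1: 0.677966; 2: 5.67481e-07; 3: 0.
By total probability, P(X > 11.7) = 0.28·0.677966 + 0.17·5.67481e-07 + 0.55·0 = 0.189831.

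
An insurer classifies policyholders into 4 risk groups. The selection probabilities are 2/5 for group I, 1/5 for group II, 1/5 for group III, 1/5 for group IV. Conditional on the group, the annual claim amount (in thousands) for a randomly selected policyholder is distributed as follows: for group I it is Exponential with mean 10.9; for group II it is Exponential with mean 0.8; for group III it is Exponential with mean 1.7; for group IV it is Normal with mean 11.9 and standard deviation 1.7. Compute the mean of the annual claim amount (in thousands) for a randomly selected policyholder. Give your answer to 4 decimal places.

7.2400

Component means — I: 10.9; II: 0.8; III: 1.7; IV: 11.9.
E[X] = 0.4·10.9 + 0.2·0.8 + 0.2·1.7 + 0.2·11.9 = 7.24.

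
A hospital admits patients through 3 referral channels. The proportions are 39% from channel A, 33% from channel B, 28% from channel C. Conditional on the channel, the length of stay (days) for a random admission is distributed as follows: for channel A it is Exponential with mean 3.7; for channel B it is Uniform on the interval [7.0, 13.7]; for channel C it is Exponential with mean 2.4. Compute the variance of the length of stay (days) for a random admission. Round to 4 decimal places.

19.9023

Per component, A: μ=3.7, E[X²]=27.38; B: μ=10.35, E[X²]=110.863; C: μ=2.4, E[X²]=11.52.
E[X] = 0.39·3.7 + 0.33·10.35 + 0.28·2.4 = 5.5305.
E[X²] = 0.39·27.38 + 0.33·110.863 + 0.28·11.52 = 50.4887.
Var(X) = E[X²] − (E[X])² = 50.4887 − 30.5864 = 19.9023.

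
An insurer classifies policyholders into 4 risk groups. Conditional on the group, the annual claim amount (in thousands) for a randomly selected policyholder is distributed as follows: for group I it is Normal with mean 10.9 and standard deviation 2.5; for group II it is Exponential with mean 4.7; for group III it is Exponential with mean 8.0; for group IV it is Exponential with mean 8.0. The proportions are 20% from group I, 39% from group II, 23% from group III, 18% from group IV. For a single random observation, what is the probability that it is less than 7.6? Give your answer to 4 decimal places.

Conditional on each group, P(X < 7.6): I: 0.0934175; II: 0.801511; III: 0.613259; IV: 0.613259.
By total probability, P(X < 7.6) = 0.2·0.0934175 + 0.39·0.801511 + 0.23·0.613259 + 0.18·0.613259 = 0.582709.

0.5827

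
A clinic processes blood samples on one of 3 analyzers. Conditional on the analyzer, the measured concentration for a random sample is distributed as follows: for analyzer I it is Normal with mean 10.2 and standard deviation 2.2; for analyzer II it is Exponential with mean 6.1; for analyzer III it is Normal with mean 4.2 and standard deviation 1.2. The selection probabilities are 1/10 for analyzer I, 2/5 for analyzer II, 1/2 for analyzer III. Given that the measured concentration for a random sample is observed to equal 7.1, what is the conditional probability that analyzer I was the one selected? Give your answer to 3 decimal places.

0.186

Likelihoods f(7.1 | ·): I: 0.0671945; II: 0.0511894; III: 0.0179279.
Posterior ∝ prior × likelihood. Numerator for I: 0.1·0.0671945 = 0.00671945.
Normalizing constant: 0.1·0.0671945 + 0.4·0.0511894 + 0.5·0.0179279 = 0.0361591.
P(I | observation) = 0.00671945 / 0.0361591 = 0.18583.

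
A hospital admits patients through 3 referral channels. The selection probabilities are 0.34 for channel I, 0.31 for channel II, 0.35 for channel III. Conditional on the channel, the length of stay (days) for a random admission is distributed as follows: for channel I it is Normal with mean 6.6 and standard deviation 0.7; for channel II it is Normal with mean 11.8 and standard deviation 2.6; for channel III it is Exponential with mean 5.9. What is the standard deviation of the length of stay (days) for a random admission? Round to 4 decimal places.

4.5968

Per component, I: μ=6.6, E[X²]=44.05; II: μ=11.8, E[X²]=146; III: μ=5.9, E[X²]=69.62.
E[X] = 0.34·6.6 + 0.31·11.8 + 0.35·5.9 = 7.967.
E[X²] = 0.34·44.05 + 0.31·146 + 0.35·69.62 = 84.604.
Var(X) = E[X²] − (E[X])² = 84.604 − 63.4731 = 21.1309.
SD(X) = √21.1309 = 4.59684.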